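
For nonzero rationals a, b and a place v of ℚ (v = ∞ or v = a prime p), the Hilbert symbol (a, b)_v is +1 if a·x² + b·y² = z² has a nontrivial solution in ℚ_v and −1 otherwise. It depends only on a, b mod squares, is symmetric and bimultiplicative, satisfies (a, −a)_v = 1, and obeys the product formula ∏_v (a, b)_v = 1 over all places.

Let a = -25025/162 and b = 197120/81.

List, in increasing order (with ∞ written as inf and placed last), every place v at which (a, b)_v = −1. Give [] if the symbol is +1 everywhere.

[5, 11]

Mod squares: a ≡ -2002, b ≡ 770. Check v ∈ {∞, 2, 3, 5, 7, 11, 13}.
v=5: a=5^2·(≡2), b=5^1·(≡4) mod 5; (2|5)=-1, (4|5)=+1; (−1)^{2·1·2}·(-1)^1·(+1)^2 = -1.
v=13: a=13^1·(≡2), b=13^0·(≡9) mod 13; (2|13)=-1, (9|13)=+1; (−1)^{1·0·6}·(-1)^0·(+1)^1 = +1.
v=11: a=11^1·(≡3), b=11^1·(≡3) mod 11; (3|11)=+1, (3|11)=+1; (−1)^{1·1·5}·(+1)^1·(+1)^1 = -1.
v=7: a=7^1·(≡2), b=7^1·(≡5) mod 7; (2|7)=+1, (5|7)=-1; (−1)^{1·1·3}·(+1)^1·(-1)^1 = +1.
v=∞: -2002 < 0 and 770 > 0  ⇒  (a,b)_∞ = +1.
v=2: v_2(a)=-1, v_2(b)=9; units ≡ 7, 1 (mod 8); ε·ε+αω+βω = 1·0+-1·0+9·0 ≡ 0  ⇒  (a,b)_2 = +1.
v=3: a=3^-4·(≡2), b=3^-4·(≡2) mod 3; (2|3)=-1, (2|3)=-1; (−1)^{-4·-4·1}·(-1)^-4·(-1)^-4 = +1.
Ram(-2002, 770) = {5, 11}; no ℚ_5-point on the conic.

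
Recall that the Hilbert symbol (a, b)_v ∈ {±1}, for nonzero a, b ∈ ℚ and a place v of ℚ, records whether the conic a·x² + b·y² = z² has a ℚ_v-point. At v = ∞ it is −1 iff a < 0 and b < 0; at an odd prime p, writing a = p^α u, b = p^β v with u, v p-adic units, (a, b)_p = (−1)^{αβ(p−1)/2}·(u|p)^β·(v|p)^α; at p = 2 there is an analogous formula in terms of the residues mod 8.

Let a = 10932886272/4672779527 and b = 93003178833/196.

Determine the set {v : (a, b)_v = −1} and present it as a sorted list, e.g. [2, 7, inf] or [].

Mod squares: a ≡ 141, b ≡ 713. Check v ∈ {∞, 2, 3, 7, 11, 13, 23, 31, 47, 59}.
v=59: a=59^-2·(≡50), b=59^0·(≡3) mod 59; (50|59)=-1, (3|59)=+1; (−1)^{-2·0·29}·(-1)^0·(+1)^-2 = +1.
v=31: a=31^0·(≡6), b=31^1·(≡26) mod 31; (6|31)=-1, (26|31)=-1; (−1)^{0·1·15}·(-1)^1·(-1)^0 = -1.
v=∞: 141 > 0 and 713 > 0  ⇒  (a,b)_∞ = +1.
v=13: a=13^-4·(≡11), b=13^0·(≡6) mod 13; (11|13)=-1, (6|13)=-1; (−1)^{-4·0·6}·(-1)^0·(-1)^-4 = +1.
v=23: a=23^0·(≡13), b=23^1·(≡13) mod 23; (13|23)=+1, (13|23)=+1; (−1)^{0·1·11}·(+1)^1·(+1)^0 = +1.
v=2: v_2(a)=8, v_2(b)=-2; units ≡ 5, 1 (mod 8); ε·ε+αω+βω = 0·0+8·0+-2·1 ≡ 0  ⇒  (a,b)_2 = +1.
v=7: a=7^6·(≡1), b=7^-2·(≡3) mod 7; (1|7)=+1, (3|7)=-1; (−1)^{6·-2·3}·(+1)^-2·(-1)^6 = +1.
v=11: a=11^2·(≡4), b=11^0·(≡9) mod 11; (4|11)=+1, (9|11)=+1; (−1)^{2·0·5}·(+1)^0·(+1)^2 = +1.
v=47: a=47^-1·(≡36), b=47^2·(≡17) mod 47; (36|47)=+1, (17|47)=+1; (−1)^{-1·2·23}·(+1)^2·(+1)^-1 = +1.
v=3: a=3^1·(≡2), b=3^10·(≡2) mod 3; (2|3)=-1, (2|3)=-1; (−1)^{1·10·1}·(-1)^10·(-1)^1 = -1.
Ram(141, 713) = {3, 31}; no ℚ_3-point on the conic.

[3, 31]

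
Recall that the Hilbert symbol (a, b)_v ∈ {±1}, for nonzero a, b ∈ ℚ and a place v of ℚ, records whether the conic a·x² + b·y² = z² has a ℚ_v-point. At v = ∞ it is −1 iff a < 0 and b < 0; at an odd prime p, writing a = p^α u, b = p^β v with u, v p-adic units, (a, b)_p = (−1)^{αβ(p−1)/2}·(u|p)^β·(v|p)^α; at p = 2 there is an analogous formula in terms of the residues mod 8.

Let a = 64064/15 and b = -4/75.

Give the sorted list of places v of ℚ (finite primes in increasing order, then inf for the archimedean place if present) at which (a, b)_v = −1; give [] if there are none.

[5, 11]

(a, b) ≡ (15015, -3) mod (ℚ^×)²; places V = {2, 3, 5, 7, 11, 13, ∞}.
(a,b)_11: α=1, u≡4; β=0, v≡2 (mod 11); (4|11)=+1, (2|11)=-1; sign (−1)^0·+1^0·-1^1 = -1.
(a,b)_13: α=1, u≡7; β=0, v≡10 (mod 13); (7|13)=-1, (10|13)=+1; sign (−1)^0·-1^0·+1^1 = +1.
(a,b)_∞: sgn(15015)=+, sgn(-3)=−, so +1.
(a,b)_5: α=-1, u≡3; β=-2, v≡2 (mod 5); (3|5)=-1, (2|5)=-1; sign (−1)^0·-1^-2·-1^-1 = -1.
(a,b)_2: α=6, β=2; u≡7, v≡5 (mod 8); ε(u)ε(v)=1·0, αω(v)=6·1, βω(u)=2·0; sum ≡ 0  ⇒  +1.
(a,b)_7: α=1, u≡3; β=0, v≡2 (mod 7); (3|7)=-1, (2|7)=+1; sign (−1)^0·-1^0·+1^1 = +1.
(a,b)_3: α=-1, u≡1; β=-1, v≡2 (mod 3); (1|3)=+1, (2|3)=-1; sign (−1)^1·+1^-1·-1^-1 = +1.
Ram(15015, -3) = {5, 11}; no ℚ_5-point on the conic.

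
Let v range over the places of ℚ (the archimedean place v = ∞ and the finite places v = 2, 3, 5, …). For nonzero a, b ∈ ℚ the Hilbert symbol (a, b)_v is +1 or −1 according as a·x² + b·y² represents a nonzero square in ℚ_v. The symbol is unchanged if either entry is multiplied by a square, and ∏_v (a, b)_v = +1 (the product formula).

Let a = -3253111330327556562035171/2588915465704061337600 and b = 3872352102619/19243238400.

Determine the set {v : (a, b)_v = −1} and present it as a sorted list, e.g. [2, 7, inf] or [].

[19, 41]

(a, b) ≡ (-779, 19) mod (ℚ^×)²; places V = {2, 3, 5, 7, 11, 13, 17, 19, 29, 31, 41, ∞}.
(a,b)_17: α=-6, u≡14; β=-4, v≡15 (mod 17); (14|17)=-1, (15|17)=+1; sign (−1)^0·-1^-4·+1^-6 = +1.
(a,b)_3: α=-4, u≡1; β=-2, v≡1 (mod 3); (1|3)=+1, (1|3)=+1; sign (−1)^0·+1^-2·+1^-4 = +1.
(a,b)_41: α=3, u≡29; β=2, v≡3 (mod 41); (29|41)=-1, (3|41)=-1; sign (−1)^0·-1^2·-1^3 = -1.
(a,b)_29: α=-2, u≡20; β=0, v≡12 (mod 29); (20|29)=+1, (12|29)=-1; sign (−1)^0·+1^0·-1^-2 = +1.
(a,b)_7: α=4, u≡3; β=2, v≡6 (mod 7); (3|7)=-1, (6|7)=-1; sign (−1)^0·-1^2·-1^4 = +1.
(a,b)_11: α=8, u≡10; β=4, v≡10 (mod 11); (10|11)=-1, (10|11)=-1; sign (−1)^0·-1^4·-1^8 = +1.
(a,b)_19: α=1, u≡17; β=1, v≡7 (mod 19); (17|19)=+1, (7|19)=+1; sign (−1)^1·+1^1·+1^1 = -1.
(a,b)_∞: sgn(-779)=−, sgn(19)=+, so +1.
(a,b)_13: α=6, u≡4; β=2, v≡2 (mod 13); (4|13)=+1, (2|13)=-1; sign (−1)^0·+1^2·-1^6 = +1.
(a,b)_2: α=-16, β=-10; u≡5, v≡3 (mod 8); ε(u)ε(v)=0·1, αω(v)=-16·1, βω(u)=-10·1; sum ≡ 0  ⇒  +1.
(a,b)_5: α=-2, u≡1; β=-2, v≡4 (mod 5); (1|5)=+1, (4|5)=+1; sign (−1)^0·+1^-2·+1^-2 = +1.
(a,b)_31: α=-2, u≡6; β=0, v≡8 (mod 31); (6|31)=-1, (8|31)=+1; sign (−1)^0·-1^0·+1^-2 = +1.
Ram(-779, 19) = {19, 41}; no ℚ_19-point on the conic.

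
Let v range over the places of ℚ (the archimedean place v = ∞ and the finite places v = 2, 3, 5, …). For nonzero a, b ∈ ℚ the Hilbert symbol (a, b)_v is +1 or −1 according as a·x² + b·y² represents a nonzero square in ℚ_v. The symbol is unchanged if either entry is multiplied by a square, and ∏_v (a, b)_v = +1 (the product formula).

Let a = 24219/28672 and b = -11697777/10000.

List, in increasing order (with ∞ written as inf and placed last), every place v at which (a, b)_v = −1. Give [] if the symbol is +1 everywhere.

[3, 7]

Mod squares: a ≡ 2093, b ≡ -273. Check v ∈ {∞, 2, 3, 5, 7, 13, 23}.
v=23: a=23^1·(≡21), b=23^2·(≡2) mod 23; (21|23)=-1, (2|23)=+1; (−1)^{1·2·11}·(-1)^2·(+1)^1 = +1.
v=∞: 2093 > 0 and -273 < 0  ⇒  (a,b)_∞ = +1.
v=5: a=5^0·(≡2), b=5^-4·(≡3) mod 5; (2|5)=-1, (3|5)=-1; (−1)^{0·-4·2}·(-1)^-4·(-1)^0 = +1.
v=13: a=13^1·(≡8), b=13^1·(≡6) mod 13; (8|13)=-1, (6|13)=-1; (−1)^{1·1·6}·(-1)^1·(-1)^1 = +1.
v=7: a=7^-1·(≡6), b=7^1·(≡5) mod 7; (6|7)=-1, (5|7)=-1; (−1)^{-1·1·3}·(-1)^1·(-1)^-1 = -1.
v=2: v_2(a)=-12, v_2(b)=-4; units ≡ 5, 7 (mod 8); ε·ε+αω+βω = 0·1+-12·0+-4·1 ≡ 0  ⇒  (a,b)_2 = +1.
v=3: a=3^4·(≡2), b=3^5·(≡2) mod 3; (2|3)=-1, (2|3)=-1; (−1)^{4·5·1}·(-1)^5·(-1)^4 = -1.
(2093, -273 / ℚ) ramifies at {3, 7}: a division algebra.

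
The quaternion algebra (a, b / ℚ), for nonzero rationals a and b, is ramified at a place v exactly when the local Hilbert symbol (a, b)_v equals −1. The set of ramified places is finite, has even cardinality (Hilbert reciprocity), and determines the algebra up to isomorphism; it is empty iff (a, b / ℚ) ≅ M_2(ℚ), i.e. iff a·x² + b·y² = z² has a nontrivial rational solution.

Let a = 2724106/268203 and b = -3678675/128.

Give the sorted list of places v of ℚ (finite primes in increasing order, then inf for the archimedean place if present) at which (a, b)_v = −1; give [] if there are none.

(a, b) ≡ (462, -6006) mod (ℚ^×)²; places V = {2, 3, 5, 7, 11, 13, 19, 23, ∞}.
(a,b)_19: α=2, u≡16; β=0, v≡17 (mod 19); (16|19)=+1, (17|19)=+1; sign (−1)^0·+1^0·+1^2 = +1.
(a,b)_11: α=1, u≡3; β=1, v≡9 (mod 11); (3|11)=+1, (9|11)=+1; sign (−1)^1·+1^1·+1^1 = -1.
(a,b)_23: α=-2, u≡9; β=0, v≡17 (mod 23); (9|23)=+1, (17|23)=-1; sign (−1)^0·+1^0·-1^-2 = +1.
(a,b)_3: α=-1, u≡1; β=1, v≡2 (mod 3); (1|3)=+1, (2|3)=-1; sign (−1)^1·+1^1·-1^-1 = +1.
(a,b)_7: α=3, u≡5; β=3, v≡3 (mod 7); (5|7)=-1, (3|7)=-1; sign (−1)^1·-1^3·-1^3 = -1.
(a,b)_13: α=-2, u≡8; β=1, v≡2 (mod 13); (8|13)=-1, (2|13)=-1; sign (−1)^0·-1^1·-1^-2 = -1.
(a,b)_2: α=1, β=-7; u≡7, v≡5 (mod 8); ε(u)ε(v)=1·0, αω(v)=1·1, βω(u)=-7·0; sum ≡ 1  ⇒  -1.
(a,b)_∞: sgn(462)=+, sgn(-6006)=−, so +1.
(a,b)_5: α=0, u≡2; β=2, v≡1 (mod 5); (2|5)=-1, (1|5)=+1; sign (−1)^0·-1^2·+1^0 = +1.
(462, -6006 / ℚ) ramifies at {2, 7, 11, 13}: a division algebra.

[2, 7, 11, 13]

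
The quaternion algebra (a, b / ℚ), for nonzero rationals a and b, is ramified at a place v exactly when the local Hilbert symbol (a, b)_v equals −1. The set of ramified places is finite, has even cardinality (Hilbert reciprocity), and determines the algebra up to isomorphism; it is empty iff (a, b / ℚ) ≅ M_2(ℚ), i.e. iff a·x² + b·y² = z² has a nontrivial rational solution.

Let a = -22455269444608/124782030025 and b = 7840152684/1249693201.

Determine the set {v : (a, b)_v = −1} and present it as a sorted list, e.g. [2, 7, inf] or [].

(a, b) ≡ (-187, 91) mod (ℚ^×)²; places V = {2, 3, 5, 7, 11, 13, 17, 23, 29, 31, 43, 53, ∞}.
(a,b)_11: α=1, u≡1; β=0, v≡5 (mod 11); (1|11)=+1, (5|11)=+1; sign (−1)^0·+1^0·+1^1 = +1.
(a,b)_5: α=-2, u≡2; β=0, v≡4 (mod 5); (2|5)=-1, (4|5)=+1; sign (−1)^0·-1^0·+1^-2 = +1.
(a,b)_29: α=0, u≡20; β=-2, v≡16 (mod 29); (20|29)=+1, (16|29)=+1; sign (−1)^0·+1^-2·+1^0 = +1.
(a,b)_2: α=10, β=2; u≡5, v≡3 (mod 8); ε(u)ε(v)=0·1, αω(v)=10·1, βω(u)=2·1; sum ≡ 0  ⇒  +1.
(a,b)_53: α=-2, u≡13; β=-2, v≡1 (mod 53); (13|53)=+1, (1|53)=+1; sign (−1)^0·+1^-2·+1^-2 = +1.
(a,b)_23: α=0, u≡19; β=-2, v≡11 (mod 23); (19|23)=-1, (11|23)=-1; sign (−1)^0·-1^-2·-1^0 = +1.
(a,b)_3: α=0, u≡2; β=2, v≡1 (mod 3); (2|3)=-1, (1|3)=+1; sign (−1)^0·-1^2·+1^0 = +1.
(a,b)_17: α=3, u≡10; β=2, v≡11 (mod 17); (10|17)=-1, (11|17)=-1; sign (−1)^0·-1^2·-1^3 = -1.
(a,b)_13: α=2, u≡5; β=3, v≡11 (mod 13); (5|13)=-1, (11|13)=-1; sign (−1)^0·-1^3·-1^2 = -1.
(a,b)_7: α=4, u≡4; β=3, v≡5 (mod 7); (4|7)=+1, (5|7)=-1; sign (−1)^0·+1^3·-1^4 = +1.
(a,b)_43: α=-2, u≡8; β=0, v≡33 (mod 43); (8|43)=-1, (33|43)=-1; sign (−1)^0·-1^0·-1^-2 = +1.
(a,b)_∞: sgn(-187)=−, sgn(91)=+, so +1.
(a,b)_31: α=-2, u≡15; β=0, v≡30 (mod 31); (15|31)=-1, (30|31)=-1; sign (−1)^0·-1^0·-1^-2 = +1.
(-187, 91 / ℚ) ramifies at {13, 17}: a division algebra.

[13, 17]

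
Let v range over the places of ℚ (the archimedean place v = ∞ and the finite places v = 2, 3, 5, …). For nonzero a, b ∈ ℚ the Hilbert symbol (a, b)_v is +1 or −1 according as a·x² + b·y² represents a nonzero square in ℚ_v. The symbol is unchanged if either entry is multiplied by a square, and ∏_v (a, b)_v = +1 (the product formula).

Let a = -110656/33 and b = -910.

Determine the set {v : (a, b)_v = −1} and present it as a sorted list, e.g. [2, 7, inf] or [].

Mod squares: a ≡ -57057, b ≡ -910. Check v ∈ {∞, 2, 3, 5, 7, 11, 13, 19}.
v=11: a=11^-1·(≡5), b=11^0·(≡3) mod 11; (5|11)=+1, (3|11)=+1; (−1)^{-1·0·5}·(+1)^0·(+1)^-1 = +1.
v=3: a=3^-1·(≡1), b=3^0·(≡2) mod 3; (1|3)=+1, (2|3)=-1; (−1)^{-1·0·1}·(+1)^0·(-1)^-1 = -1.
v=∞: -57057 < 0 and -910 < 0  ⇒  (a,b)_∞ = -1.
v=7: a=7^1·(≡1), b=7^1·(≡3) mod 7; (1|7)=+1, (3|7)=-1; (−1)^{1·1·3}·(+1)^1·(-1)^1 = +1.
v=13: a=13^1·(≡6), b=13^1·(≡8) mod 13; (6|13)=-1, (8|13)=-1; (−1)^{1·1·6}·(-1)^1·(-1)^1 = +1.
v=2: v_2(a)=6, v_2(b)=1; units ≡ 7, 1 (mod 8); ε·ε+αω+βω = 1·0+6·0+1·0 ≡ 0  ⇒  (a,b)_2 = +1.
v=19: a=19^1·(≡2), b=19^0·(≡2) mod 19; (2|19)=-1, (2|19)=-1; (−1)^{1·0·9}·(-1)^0·(-1)^1 = -1.
v=5: a=5^0·(≡3), b=5^1·(≡3) mod 5; (3|5)=-1, (3|5)=-1; (−1)^{0·1·2}·(-1)^1·(-1)^0 = -1.
Ram(-57057, -910) = {3, 5, 19, ∞}; no ℚ_3-point on the conic.

[3, 5, 19, inf]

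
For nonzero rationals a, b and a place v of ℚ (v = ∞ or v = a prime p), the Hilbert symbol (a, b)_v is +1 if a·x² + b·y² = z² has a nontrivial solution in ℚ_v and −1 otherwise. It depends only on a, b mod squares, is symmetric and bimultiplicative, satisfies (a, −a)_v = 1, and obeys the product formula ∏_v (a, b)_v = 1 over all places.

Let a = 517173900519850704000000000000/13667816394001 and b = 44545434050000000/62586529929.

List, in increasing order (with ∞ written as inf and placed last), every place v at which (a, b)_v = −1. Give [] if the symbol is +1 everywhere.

[2, 29]

Mod squares: a ≡ 221, b ≡ 36482. Check v ∈ {∞, 2, 3, 5, 7, 11, 13, 17, 19, 29, 37}.
v=2: v_2(a)=16, v_2(b)=7; units ≡ 5, 1 (mod 8); ε·ε+αω+βω = 0·0+16·0+7·1 ≡ 1  ⇒  (a,b)_2 = -1.
v=37: a=37^2·(≡33), b=37^1·(≡22) mod 37; (33|37)=+1, (22|37)=-1; (−1)^{2·1·18}·(+1)^1·(-1)^2 = +1.
v=17: a=17^5·(≡16), b=17^3·(≡1) mod 17; (16|17)=+1, (1|17)=+1; (−1)^{5·3·8}·(+1)^3·(+1)^5 = +1.
v=29: a=29^2·(≡10), b=29^1·(≡27) mod 29; (10|29)=-1, (27|29)=-1; (−1)^{2·1·14}·(-1)^1·(-1)^2 = -1.
v=5: a=5^12·(≡4), b=5^8·(≡2) mod 5; (4|5)=+1, (2|5)=-1; (−1)^{12·8·2}·(+1)^8·(-1)^12 = +1.
v=13: a=13^3·(≡3), b=13^2·(≡1) mod 13; (3|13)=+1, (1|13)=+1; (−1)^{3·2·6}·(+1)^2·(+1)^3 = +1.
v=11: a=11^-2·(≡1), b=11^-2·(≡6) mod 11; (1|11)=+1, (6|11)=-1; (−1)^{-2·-2·5}·(+1)^-2·(-1)^-2 = +1.
v=3: a=3^2·(≡2), b=3^-4·(≡2) mod 3; (2|3)=-1, (2|3)=-1; (−1)^{2·-4·1}·(-1)^-4·(-1)^2 = +1.
v=7: a=7^-4·(≡2), b=7^-2·(≡6) mod 7; (2|7)=+1, (6|7)=-1; (−1)^{-4·-2·3}·(+1)^-2·(-1)^-4 = +1.
v=19: a=19^-6·(≡12), b=19^-4·(≡13) mod 19; (12|19)=-1, (13|19)=-1; (−1)^{-6·-4·9}·(-1)^-4·(-1)^-6 = +1.
v=∞: 221 > 0 and 36482 > 0  ⇒  (a,b)_∞ = +1.
(221, 36482 / ℚ) ramifies at {2, 29}: a division algebra.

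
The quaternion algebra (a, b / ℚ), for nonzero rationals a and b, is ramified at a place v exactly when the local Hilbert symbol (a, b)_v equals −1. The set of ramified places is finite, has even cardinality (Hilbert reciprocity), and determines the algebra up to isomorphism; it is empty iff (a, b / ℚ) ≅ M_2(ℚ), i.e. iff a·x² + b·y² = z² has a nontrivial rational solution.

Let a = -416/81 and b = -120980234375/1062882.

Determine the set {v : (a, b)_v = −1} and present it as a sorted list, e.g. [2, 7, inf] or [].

(a, b) ≡ (-26, -1870) mod (ℚ^×)²; places V = {2, 3, 5, 7, 11, 13, 17, ∞}.
(a,b)_13: α=1, u≡11; β=2, v≡8 (mod 13); (11|13)=-1, (8|13)=-1; sign (−1)^0·-1^2·-1^1 = -1.
(a,b)_2: α=5, β=-1; u≡3, v≡1 (mod 8); ε(u)ε(v)=1·0, αω(v)=5·0, βω(u)=-1·1; sum ≡ 1  ⇒  -1.
(a,b)_17: α=0, u≡2; β=1, v≡15 (mod 17); (2|17)=+1, (15|17)=+1; sign (−1)^0·+1^1·+1^0 = +1.
(a,b)_11: α=0, u≡6; β=1, v≡2 (mod 11); (6|11)=-1, (2|11)=-1; sign (−1)^0·-1^1·-1^0 = -1.
(a,b)_∞: sgn(-26)=−, sgn(-1870)=−, so -1.
(a,b)_5: α=0, u≡4; β=7, v≡4 (mod 5); (4|5)=+1, (4|5)=+1; sign (−1)^0·+1^7·+1^0 = +1.
(a,b)_7: α=0, u≡1; β=2, v≡5 (mod 7); (1|7)=+1, (5|7)=-1; sign (−1)^0·+1^2·-1^0 = +1.
(a,b)_3: α=-4, u≡1; β=-12, v≡2 (mod 3); (1|3)=+1, (2|3)=-1; sign (−1)^0·+1^-12·-1^-4 = +1.
Ram(-26, -1870) = {2, 11, 13, ∞}; no ℚ_2-point on the conic.

[2, 11, 13, inf]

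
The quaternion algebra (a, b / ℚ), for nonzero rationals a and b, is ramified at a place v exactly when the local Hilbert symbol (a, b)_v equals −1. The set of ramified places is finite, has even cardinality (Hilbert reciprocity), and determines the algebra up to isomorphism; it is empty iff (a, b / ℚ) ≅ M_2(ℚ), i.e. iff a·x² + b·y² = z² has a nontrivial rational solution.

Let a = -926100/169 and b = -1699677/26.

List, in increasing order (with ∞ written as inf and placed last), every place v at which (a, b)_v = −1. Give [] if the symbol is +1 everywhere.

[3, 7, 13, inf]

Mod squares: a ≡ -21, b ≡ -9282. Check v ∈ {∞, 2, 3, 5, 7, 13, 17, 23}.
v=5: a=5^2·(≡4), b=5^0·(≡3) mod 5; (4|5)=+1, (3|5)=-1; (−1)^{2·0·2}·(+1)^0·(-1)^2 = +1.
v=3: a=3^3·(≡2), b=3^3·(≡2) mod 3; (2|3)=-1, (2|3)=-1; (−1)^{3·3·1}·(-1)^3·(-1)^3 = -1.
v=17: a=17^0·(≡8), b=17^1·(≡9) mod 17; (8|17)=+1, (9|17)=+1; (−1)^{0·1·8}·(+1)^1·(+1)^0 = +1.
v=2: v_2(a)=2, v_2(b)=-1; units ≡ 3, 7 (mod 8); ε·ε+αω+βω = 1·1+2·0+-1·1 ≡ 0  ⇒  (a,b)_2 = +1.
v=13: a=13^-2·(≡7), b=13^-1·(≡4) mod 13; (7|13)=-1, (4|13)=+1; (−1)^{-2·-1·6}·(-1)^-1·(+1)^-2 = -1.
v=7: a=7^3·(≡2), b=7^1·(≡1) mod 7; (2|7)=+1, (1|7)=+1; (−1)^{3·1·3}·(+1)^1·(+1)^3 = -1.
v=∞: -21 < 0 and -9282 < 0  ⇒  (a,b)_∞ = -1.
v=23: a=23^0·(≡8), b=23^2·(≡10) mod 23; (8|23)=+1, (10|23)=-1; (−1)^{0·2·11}·(+1)^2·(-1)^0 = +1.
|Ram(-21, -9282)| = 4, even; anisotropic at {3, 7, 13, ∞}.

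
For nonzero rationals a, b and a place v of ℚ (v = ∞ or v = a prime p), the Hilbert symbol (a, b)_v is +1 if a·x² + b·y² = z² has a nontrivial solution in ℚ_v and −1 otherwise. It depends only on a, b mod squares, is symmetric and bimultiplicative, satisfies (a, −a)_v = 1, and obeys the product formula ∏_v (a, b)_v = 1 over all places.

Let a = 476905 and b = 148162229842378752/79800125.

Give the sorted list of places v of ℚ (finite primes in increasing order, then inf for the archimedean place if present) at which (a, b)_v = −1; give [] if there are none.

Mod squares: a ≡ 476905, b ≡ 690690. Check v ∈ {∞, 2, 3, 5, 7, 11, 13, 17, 23, 29, 31, 47}.
v=∞: 476905 > 0 and 690690 > 0  ⇒  (a,b)_∞ = +1.
v=23: a=23^1·(≡12), b=23^1·(≡17) mod 23; (12|23)=+1, (17|23)=-1; (−1)^{1·1·11}·(+1)^1·(-1)^1 = +1.
v=29: a=29^1·(≡2), b=29^2·(≡27) mod 29; (2|29)=-1, (27|29)=-1; (−1)^{1·2·14}·(-1)^2·(-1)^1 = -1.
v=7: a=7^0·(≡2), b=7^1·(≡3) mod 7; (2|7)=+1, (3|7)=-1; (−1)^{0·1·3}·(+1)^1·(-1)^0 = +1.
v=13: a=13^1·(≡12), b=13^1·(≡3) mod 13; (12|13)=+1, (3|13)=+1; (−1)^{1·1·6}·(+1)^1·(+1)^1 = +1.
v=3: a=3^0·(≡1), b=3^5·(≡1) mod 3; (1|3)=+1, (1|3)=+1; (−1)^{0·5·1}·(+1)^5·(+1)^0 = +1.
v=11: a=11^1·(≡4), b=11^1·(≡8) mod 11; (4|11)=+1, (8|11)=-1; (−1)^{1·1·5}·(+1)^1·(-1)^1 = +1.
v=5: a=5^1·(≡1), b=5^-3·(≡2) mod 5; (1|5)=+1, (2|5)=-1; (−1)^{1·-3·2}·(+1)^-3·(-1)^1 = -1.
v=47: a=47^0·(≡43), b=47^-2·(≡21) mod 47; (43|47)=-1, (21|47)=+1; (−1)^{0·-2·23}·(-1)^-2·(+1)^0 = +1.
v=31: a=31^0·(≡1), b=31^2·(≡18) mod 31; (1|31)=+1, (18|31)=+1; (−1)^{0·2·15}·(+1)^2·(+1)^0 = +1.
v=2: v_2(a)=0, v_2(b)=15; units ≡ 1, 1 (mod 8); ε·ε+αω+βω = 0·0+0·0+15·0 ≡ 0  ⇒  (a,b)_2 = +1.
v=17: a=17^0·(≡4), b=17^-2·(≡3) mod 17; (4|17)=+1, (3|17)=-1; (−1)^{0·-2·8}·(+1)^-2·(-1)^0 = +1.
|Ram(476905, 690690)| = 2, even; anisotropic at {5, 29}.

[5, 29]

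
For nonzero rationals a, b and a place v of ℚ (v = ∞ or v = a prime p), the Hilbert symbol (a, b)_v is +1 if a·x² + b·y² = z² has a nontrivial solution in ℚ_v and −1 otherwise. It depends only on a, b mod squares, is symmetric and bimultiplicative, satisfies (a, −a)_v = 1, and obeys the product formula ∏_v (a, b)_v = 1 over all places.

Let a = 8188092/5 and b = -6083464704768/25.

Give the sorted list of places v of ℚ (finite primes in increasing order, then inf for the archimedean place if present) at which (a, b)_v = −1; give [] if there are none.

Mod squares: a ≡ 1137235, b ≡ -3. Check v ∈ {∞, 2, 3, 5, 11, 23, 29, 31}.
v=5: a=5^-1·(≡2), b=5^-2·(≡2) mod 5; (2|5)=-1, (2|5)=-1; (−1)^{-1·-2·2}·(-1)^-2·(-1)^-1 = -1.
v=31: a=31^1·(≡21), b=31^2·(≡18) mod 31; (21|31)=-1, (18|31)=+1; (−1)^{1·2·15}·(-1)^2·(+1)^1 = +1.
v=11: a=11^1·(≡7), b=11^2·(≡2) mod 11; (7|11)=-1, (2|11)=-1; (−1)^{1·2·5}·(-1)^2·(-1)^1 = -1.
v=3: a=3^2·(≡1), b=3^5·(≡2) mod 3; (1|3)=+1, (2|3)=-1; (−1)^{2·5·1}·(+1)^5·(-1)^2 = +1.
v=29: a=29^1·(≡24), b=29^2·(≡15) mod 29; (24|29)=+1, (15|29)=-1; (−1)^{1·2·14}·(+1)^2·(-1)^1 = -1.
v=2: v_2(a)=2, v_2(b)=8; units ≡ 3, 5 (mod 8); ε·ε+αω+βω = 1·0+2·1+8·1 ≡ 0  ⇒  (a,b)_2 = +1.
v=23: a=23^1·(≡2), b=23^0·(≡15) mod 23; (2|23)=+1, (15|23)=-1; (−1)^{1·0·11}·(+1)^0·(-1)^1 = -1.
v=∞: 1137235 > 0 and -3 < 0  ⇒  (a,b)_∞ = +1.
|Ram(1137235, -3)| = 4, even; anisotropic at {5, 11, 23, 29}.

[5, 11, 23, 29]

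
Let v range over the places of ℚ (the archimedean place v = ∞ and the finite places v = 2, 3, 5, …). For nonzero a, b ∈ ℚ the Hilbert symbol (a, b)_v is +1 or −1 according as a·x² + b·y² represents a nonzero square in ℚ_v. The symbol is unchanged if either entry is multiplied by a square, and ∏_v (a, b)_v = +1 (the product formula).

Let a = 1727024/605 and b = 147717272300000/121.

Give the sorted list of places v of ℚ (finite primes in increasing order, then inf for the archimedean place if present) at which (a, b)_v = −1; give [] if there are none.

(a, b) ≡ (1495, 165230) mod (ℚ^×)²; places V = {2, 5, 11, 13, 19, 23, 31, 41, ∞}.
(a,b)_23: α=1, u≡22; β=2, v≡21 (mod 23); (22|23)=-1, (21|23)=-1; sign (−1)^0·-1^2·-1^1 = -1.
(a,b)_5: α=-1, u≡4; β=5, v≡1 (mod 5); (4|5)=+1, (1|5)=+1; sign (−1)^0·+1^5·+1^-1 = +1.
(a,b)_∞: sgn(1495)=+, sgn(165230)=+, so +1.
(a,b)_2: α=4, β=5; u≡7, v≡7 (mod 8); ε(u)ε(v)=1·1, αω(v)=4·0, βω(u)=5·0; sum ≡ 1  ⇒  -1.
(a,b)_31: α=0, u≡28; β=1, v≡26 (mod 31); (28|31)=+1, (26|31)=-1; sign (−1)^0·+1^1·-1^0 = +1.
(a,b)_41: α=0, u≡6; β=1, v≡12 (mod 41); (6|41)=-1, (12|41)=-1; sign (−1)^0·-1^1·-1^0 = -1.
(a,b)_19: α=2, u≡14; β=0, v≡1 (mod 19); (14|19)=-1, (1|19)=+1; sign (−1)^0·-1^0·+1^2 = +1.
(a,b)_13: α=1, u≡2; β=3, v≡12 (mod 13); (2|13)=-1, (12|13)=+1; sign (−1)^0·-1^3·+1^1 = -1.
(a,b)_11: α=-2, u≡7; β=-2, v≡7 (mod 11); (7|11)=-1, (7|11)=-1; sign (−1)^0·-1^-2·-1^-2 = +1.
|Ram(1495, 165230)| = 4, even; anisotropic at {2, 13, 23, 41}.

[2, 13, 23, 41]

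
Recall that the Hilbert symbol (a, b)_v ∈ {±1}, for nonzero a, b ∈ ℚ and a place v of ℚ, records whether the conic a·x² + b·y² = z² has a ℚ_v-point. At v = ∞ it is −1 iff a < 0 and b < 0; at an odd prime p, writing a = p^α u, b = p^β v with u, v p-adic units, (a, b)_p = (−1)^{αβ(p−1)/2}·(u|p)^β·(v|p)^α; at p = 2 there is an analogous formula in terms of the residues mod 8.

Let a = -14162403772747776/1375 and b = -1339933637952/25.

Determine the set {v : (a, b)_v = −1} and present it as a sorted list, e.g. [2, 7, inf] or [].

[3, 5, 13, inf]

(a, b) ≡ (-1155, -13) mod (ℚ^×)²; places V = {2, 3, 5, 7, 11, 13, ∞}.
(a,b)_5: α=-3, u≡4; β=-2, v≡3 (mod 5); (4|5)=+1, (3|5)=-1; sign (−1)^0·+1^-2·-1^-3 = -1.
(a,b)_7: α=9, u≡6; β=6, v≡1 (mod 7); (6|7)=-1, (1|7)=+1; sign (−1)^0·-1^6·+1^9 = +1.
(a,b)_13: α=4, u≡8; β=3, v≡3 (mod 13); (8|13)=-1, (3|13)=+1; sign (−1)^0·-1^3·+1^4 = -1.
(a,b)_2: α=12, β=6; u≡5, v≡3 (mod 8); ε(u)ε(v)=0·1, αω(v)=12·1, βω(u)=6·1; sum ≡ 0  ⇒  +1.
(a,b)_∞: sgn(-1155)=−, sgn(-13)=−, so -1.
(a,b)_3: α=1, u≡2; β=4, v≡2 (mod 3); (2|3)=-1, (2|3)=-1; sign (−1)^0·-1^4·-1^1 = -1.
(a,b)_11: α=-1, u≡1; β=0, v≡1 (mod 11); (1|11)=+1, (1|11)=+1; sign (−1)^0·+1^0·+1^-1 = +1.
(-1155, -13 / ℚ) ramifies at {3, 5, 13, ∞}: a division algebra.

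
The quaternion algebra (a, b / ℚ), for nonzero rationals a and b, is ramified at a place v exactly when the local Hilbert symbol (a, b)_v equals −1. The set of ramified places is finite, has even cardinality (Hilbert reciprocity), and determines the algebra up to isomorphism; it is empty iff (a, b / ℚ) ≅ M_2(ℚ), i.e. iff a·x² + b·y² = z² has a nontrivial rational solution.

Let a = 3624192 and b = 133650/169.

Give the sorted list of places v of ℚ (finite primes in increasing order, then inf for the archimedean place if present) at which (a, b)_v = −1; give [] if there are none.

[2, 11]

(a, b) ≡ (13, 66) mod (ℚ^×)²; places V = {2, 3, 5, 11, 13, ∞}.
(a,b)_5: α=0, u≡2; β=2, v≡4 (mod 5); (2|5)=-1, (4|5)=+1; sign (−1)^0·-1^2·+1^0 = +1.
(a,b)_13: α=1, u≡12; β=-2, v≡10 (mod 13); (12|13)=+1, (10|13)=+1; sign (−1)^0·+1^-2·+1^1 = +1.
(a,b)_∞: sgn(13)=+, sgn(66)=+, so +1.
(a,b)_3: α=2, u≡1; β=5, v≡1 (mod 3); (1|3)=+1, (1|3)=+1; sign (−1)^0·+1^5·+1^2 = +1.
(a,b)_11: α=2, u≡10; β=1, v≡7 (mod 11); (10|11)=-1, (7|11)=-1; sign (−1)^0·-1^1·-1^2 = -1.
(a,b)_2: α=8, β=1; u≡5, v≡1 (mod 8); ε(u)ε(v)=0·0, αω(v)=8·0, βω(u)=1·1; sum ≡ 1  ⇒  -1.
(13, 66 / ℚ) ramifies at {2, 11}: a division algebra.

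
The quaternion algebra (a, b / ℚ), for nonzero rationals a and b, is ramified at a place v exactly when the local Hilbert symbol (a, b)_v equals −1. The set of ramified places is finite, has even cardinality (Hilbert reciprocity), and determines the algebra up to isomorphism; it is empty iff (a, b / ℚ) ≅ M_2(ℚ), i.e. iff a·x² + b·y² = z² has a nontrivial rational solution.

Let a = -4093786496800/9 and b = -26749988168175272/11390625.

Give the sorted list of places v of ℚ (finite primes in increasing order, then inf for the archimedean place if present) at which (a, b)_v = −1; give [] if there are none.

(a, b) ≡ (-2002, -92378) mod (ℚ^×)²; places V = {2, 3, 5, 7, 11, 13, 17, 19, ∞}.
(a,b)_11: α=1, u≡3; β=1, v≡6 (mod 11); (3|11)=+1, (6|11)=-1; sign (−1)^1·+1^1·-1^1 = +1.
(a,b)_19: α=2, u≡8; β=3, v≡2 (mod 19); (8|19)=-1, (2|19)=-1; sign (−1)^0·-1^3·-1^2 = -1.
(a,b)_7: α=3, u≡4; β=4, v≡1 (mod 7); (4|7)=+1, (1|7)=+1; sign (−1)^0·+1^4·+1^3 = +1.
(a,b)_17: α=2, u≡2; β=5, v≡6 (mod 17); (2|17)=+1, (6|17)=-1; sign (−1)^0·+1^5·-1^2 = +1.
(a,b)_∞: sgn(-2002)=−, sgn(-92378)=−, so -1.
(a,b)_5: α=2, u≡2; β=-6, v≡2 (mod 5); (2|5)=-1, (2|5)=-1; sign (−1)^0·-1^-6·-1^2 = +1.
(a,b)_13: α=1, u≡8; β=1, v≡11 (mod 13); (8|13)=-1, (11|13)=-1; sign (−1)^0·-1^1·-1^1 = +1.
(a,b)_2: α=5, β=3; u≡7, v≡3 (mod 8); ε(u)ε(v)=1·1, αω(v)=5·1, βω(u)=3·0; sum ≡ 0  ⇒  +1.
(a,b)_3: α=-2, u≡2; β=-6, v≡1 (mod 3); (2|3)=-1, (1|3)=+1; sign (−1)^0·-1^-6·+1^-2 = +1.
|Ram(-2002, -92378)| = 2, even; anisotropic at {19, ∞}.

[19, inf]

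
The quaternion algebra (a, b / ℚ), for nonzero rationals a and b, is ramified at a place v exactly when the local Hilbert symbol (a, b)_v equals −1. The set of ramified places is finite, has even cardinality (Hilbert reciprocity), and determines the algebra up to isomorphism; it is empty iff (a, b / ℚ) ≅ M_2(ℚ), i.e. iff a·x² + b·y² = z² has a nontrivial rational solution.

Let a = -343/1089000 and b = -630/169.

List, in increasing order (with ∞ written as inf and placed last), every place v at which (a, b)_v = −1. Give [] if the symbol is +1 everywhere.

[7, inf]

Mod squares: a ≡ -70, b ≡ -70. Check v ∈ {∞, 2, 3, 5, 7, 11, 13}.
v=5: a=5^-3·(≡1), b=5^1·(≡1) mod 5; (1|5)=+1, (1|5)=+1; (−1)^{-3·1·2}·(+1)^1·(+1)^-3 = +1.
v=13: a=13^0·(≡7), b=13^-2·(≡7) mod 13; (7|13)=-1, (7|13)=-1; (−1)^{0·-2·6}·(-1)^-2·(-1)^0 = +1.
v=11: a=11^-2·(≡10), b=11^0·(≡2) mod 11; (10|11)=-1, (2|11)=-1; (−1)^{-2·0·5}·(-1)^0·(-1)^-2 = +1.
v=7: a=7^3·(≡2), b=7^1·(≡1) mod 7; (2|7)=+1, (1|7)=+1; (−1)^{3·1·3}·(+1)^1·(+1)^3 = -1.
v=2: v_2(a)=-3, v_2(b)=1; units ≡ 5, 5 (mod 8); ε·ε+αω+βω = 0·0+-3·1+1·1 ≡ 0  ⇒  (a,b)_2 = +1.
v=∞: -70 < 0 and -70 < 0  ⇒  (a,b)_∞ = -1.
v=3: a=3^-2·(≡2), b=3^2·(≡2) mod 3; (2|3)=-1, (2|3)=-1; (−1)^{-2·2·1}·(-1)^2·(-1)^-2 = +1.
|Ram(-70, -70)| = 2, even; anisotropic at {7, ∞}.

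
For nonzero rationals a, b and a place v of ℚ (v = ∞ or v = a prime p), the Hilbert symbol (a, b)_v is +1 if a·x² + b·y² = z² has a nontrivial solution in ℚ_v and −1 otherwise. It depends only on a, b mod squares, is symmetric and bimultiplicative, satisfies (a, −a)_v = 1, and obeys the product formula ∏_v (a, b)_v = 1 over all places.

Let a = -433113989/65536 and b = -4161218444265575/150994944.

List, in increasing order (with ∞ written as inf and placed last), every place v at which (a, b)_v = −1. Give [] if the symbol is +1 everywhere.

[11, inf]

Mod squares: a ≡ -341, b ≡ -23. Check v ∈ {∞, 2, 3, 5, 7, 11, 23, 31}.
v=3: a=3^0·(≡1), b=3^-2·(≡1) mod 3; (1|3)=+1, (1|3)=+1; (−1)^{0·-2·1}·(+1)^-2·(+1)^0 = +1.
v=11: a=11^1·(≡8), b=11^2·(≡7) mod 11; (8|11)=-1, (7|11)=-1; (−1)^{1·2·5}·(-1)^2·(-1)^1 = -1.
v=5: a=5^0·(≡1), b=5^2·(≡3) mod 5; (1|5)=+1, (3|5)=-1; (−1)^{0·2·2}·(+1)^2·(-1)^0 = +1.
v=31: a=31^1·(≡1), b=31^2·(≡8) mod 31; (1|31)=+1, (8|31)=+1; (−1)^{1·2·15}·(+1)^2·(+1)^1 = +1.
v=7: a=7^4·(≡4), b=7^6·(≡6) mod 7; (4|7)=+1, (6|7)=-1; (−1)^{4·6·3}·(+1)^6·(-1)^4 = +1.
v=23: a=23^2·(≡4), b=23^3·(≡22) mod 23; (4|23)=+1, (22|23)=-1; (−1)^{2·3·11}·(+1)^3·(-1)^2 = +1.
v=∞: -341 < 0 and -23 < 0  ⇒  (a,b)_∞ = -1.
v=2: v_2(a)=-16, v_2(b)=-24; units ≡ 3, 1 (mod 8); ε·ε+αω+βω = 1·0+-16·0+-24·1 ≡ 0  ⇒  (a,b)_2 = +1.
Ram(-341, -23) = {11, ∞}; no ℚ_11-point on the conic.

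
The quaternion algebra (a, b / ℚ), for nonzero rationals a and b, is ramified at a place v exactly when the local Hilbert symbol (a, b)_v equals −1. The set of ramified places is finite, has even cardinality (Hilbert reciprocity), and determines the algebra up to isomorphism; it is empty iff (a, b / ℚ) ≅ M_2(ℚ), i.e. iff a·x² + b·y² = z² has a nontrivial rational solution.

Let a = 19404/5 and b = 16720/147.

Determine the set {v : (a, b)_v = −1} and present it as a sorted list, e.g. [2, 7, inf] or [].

Mod squares: a ≡ 55, b ≡ 3135. Check v ∈ {∞, 2, 3, 5, 7, 11, 19}.
v=11: a=11^1·(≡3), b=11^1·(≡6) mod 11; (3|11)=+1, (6|11)=-1; (−1)^{1·1·5}·(+1)^1·(-1)^1 = +1.
v=19: a=19^0·(≡1), b=19^1·(≡14) mod 19; (1|19)=+1, (14|19)=-1; (−1)^{0·1·9}·(+1)^1·(-1)^0 = +1.
v=2: v_2(a)=2, v_2(b)=4; units ≡ 7, 7 (mod 8); ε·ε+αω+βω = 1·1+2·0+4·0 ≡ 1  ⇒  (a,b)_2 = -1.
v=7: a=7^2·(≡5), b=7^-2·(≡6) mod 7; (5|7)=-1, (6|7)=-1; (−1)^{2·-2·3}·(-1)^-2·(-1)^2 = +1.
v=∞: 55 > 0 and 3135 > 0  ⇒  (a,b)_∞ = +1.
v=5: a=5^-1·(≡4), b=5^1·(≡2) mod 5; (4|5)=+1, (2|5)=-1; (−1)^{-1·1·2}·(+1)^1·(-1)^-1 = -1.
v=3: a=3^2·(≡1), b=3^-1·(≡1) mod 3; (1|3)=+1, (1|3)=+1; (−1)^{2·-1·1}·(+1)^-1·(+1)^2 = +1.
(55, 3135 / ℚ) ramifies at {2, 5}: a division algebra.

[2, 5]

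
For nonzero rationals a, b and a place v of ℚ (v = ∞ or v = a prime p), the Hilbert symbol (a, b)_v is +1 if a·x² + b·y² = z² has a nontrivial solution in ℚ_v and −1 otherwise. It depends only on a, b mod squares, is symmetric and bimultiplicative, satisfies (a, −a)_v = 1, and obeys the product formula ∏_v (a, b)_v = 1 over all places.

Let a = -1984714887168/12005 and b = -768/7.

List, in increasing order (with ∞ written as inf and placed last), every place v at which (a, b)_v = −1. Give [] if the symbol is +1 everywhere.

Mod squares: a ≡ -2185, b ≡ -21. Check v ∈ {∞, 2, 3, 5, 7, 13, 19, 23}.
v=2: v_2(a)=12, v_2(b)=8; units ≡ 7, 3 (mod 8); ε·ε+αω+βω = 1·1+12·1+8·0 ≡ 1  ⇒  (a,b)_2 = -1.
v=5: a=5^-1·(≡2), b=5^0·(≡1) mod 5; (2|5)=-1, (1|5)=+1; (−1)^{-1·0·2}·(-1)^0·(+1)^-1 = +1.
v=3: a=3^8·(≡2), b=3^1·(≡2) mod 3; (2|3)=-1, (2|3)=-1; (−1)^{8·1·1}·(-1)^1·(-1)^8 = -1.
v=13: a=13^2·(≡1), b=13^0·(≡11) mod 13; (1|13)=+1, (11|13)=-1; (−1)^{2·0·6}·(+1)^0·(-1)^2 = +1.
v=23: a=23^1·(≡7), b=23^0·(≡2) mod 23; (7|23)=-1, (2|23)=+1; (−1)^{1·0·11}·(-1)^0·(+1)^1 = +1.
v=7: a=7^-4·(≡3), b=7^-1·(≡2) mod 7; (3|7)=-1, (2|7)=+1; (−1)^{-4·-1·3}·(-1)^-1·(+1)^-4 = -1.
v=19: a=19^1·(≡14), b=19^0·(≡7) mod 19; (14|19)=-1, (7|19)=+1; (−1)^{1·0·9}·(-1)^0·(+1)^1 = +1.
v=∞: -2185 < 0 and -21 < 0  ⇒  (a,b)_∞ = -1.
(-2185, -21 / ℚ) ramifies at {2, 3, 7, ∞}: a division algebra.

[2, 3, 7, inf]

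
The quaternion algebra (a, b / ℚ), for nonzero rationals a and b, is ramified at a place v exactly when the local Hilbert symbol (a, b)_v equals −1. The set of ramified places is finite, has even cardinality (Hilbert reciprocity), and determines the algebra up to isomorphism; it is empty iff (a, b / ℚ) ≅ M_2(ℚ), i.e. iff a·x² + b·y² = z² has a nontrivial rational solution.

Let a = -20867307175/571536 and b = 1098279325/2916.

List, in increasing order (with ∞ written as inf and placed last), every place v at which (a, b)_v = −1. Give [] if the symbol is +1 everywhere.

Mod squares: a ≡ -2312167, b ≡ 121693. Check v ∈ {∞, 2, 3, 5, 7, 11, 13, 19, 23, 37}.
v=11: a=11^1·(≡6), b=11^1·(≡7) mod 11; (6|11)=-1, (7|11)=-1; (−1)^{1·1·5}·(-1)^1·(-1)^1 = -1.
v=13: a=13^1·(≡2), b=13^1·(≡4) mod 13; (2|13)=-1, (4|13)=+1; (−1)^{1·1·6}·(-1)^1·(+1)^1 = -1.
v=7: a=7^-2·(≡3), b=7^0·(≡6) mod 7; (3|7)=-1, (6|7)=-1; (−1)^{-2·0·3}·(-1)^0·(-1)^-2 = +1.
v=5: a=5^2·(≡3), b=5^2·(≡3) mod 5; (3|5)=-1, (3|5)=-1; (−1)^{2·2·2}·(-1)^2·(-1)^2 = +1.
v=19: a=19^3·(≡15), b=19^2·(≡5) mod 19; (15|19)=-1, (5|19)=+1; (−1)^{3·2·9}·(-1)^2·(+1)^3 = +1.
v=23: a=23^1·(≡4), b=23^1·(≡12) mod 23; (4|23)=+1, (12|23)=+1; (−1)^{1·1·11}·(+1)^1·(+1)^1 = -1.
v=∞: -2312167 < 0 and 121693 > 0  ⇒  (a,b)_∞ = +1.
v=3: a=3^-6·(≡2), b=3^-6·(≡1) mod 3; (2|3)=-1, (1|3)=+1; (−1)^{-6·-6·1}·(-1)^-6·(+1)^-6 = +1.
v=37: a=37^1·(≡2), b=37^1·(≡30) mod 37; (2|37)=-1, (30|37)=+1; (−1)^{1·1·18}·(-1)^1·(+1)^1 = -1.
v=2: v_2(a)=-4, v_2(b)=-2; units ≡ 1, 5 (mod 8); ε·ε+αω+βω = 0·0+-4·1+-2·0 ≡ 0  ⇒  (a,b)_2 = +1.
|Ram(-2312167, 121693)| = 4, even; anisotropic at {11, 13, 23, 37}.

[11, 13, 23, 37]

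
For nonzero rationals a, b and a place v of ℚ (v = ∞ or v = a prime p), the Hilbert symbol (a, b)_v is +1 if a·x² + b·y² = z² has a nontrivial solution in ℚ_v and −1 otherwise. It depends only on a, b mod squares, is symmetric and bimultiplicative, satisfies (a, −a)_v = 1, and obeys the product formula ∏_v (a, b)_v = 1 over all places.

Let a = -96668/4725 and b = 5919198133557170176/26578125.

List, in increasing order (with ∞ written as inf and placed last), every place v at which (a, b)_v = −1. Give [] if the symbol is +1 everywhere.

[3, 7, 11, 13]

Mod squares: a ≡ -3003, b ≡ 21. Check v ∈ {∞, 2, 3, 5, 7, 11, 13}.
v=3: a=3^-3·(≡1), b=3^-5·(≡1) mod 3; (1|3)=+1, (1|3)=+1; (−1)^{-3·-5·1}·(+1)^-5·(+1)^-3 = -1.
v=∞: -3003 < 0 and 21 > 0  ⇒  (a,b)_∞ = +1.
v=2: v_2(a)=2, v_2(b)=12; units ≡ 5, 5 (mod 8); ε·ε+αω+βω = 0·0+2·1+12·1 ≡ 0  ⇒  (a,b)_2 = +1.
v=7: a=7^-1·(≡3), b=7^-1·(≡3) mod 7; (3|7)=-1, (3|7)=-1; (−1)^{-1·-1·3}·(-1)^-1·(-1)^-1 = -1.
v=13: a=13^3·(≡10), b=13^8·(≡6) mod 13; (10|13)=+1, (6|13)=-1; (−1)^{3·8·6}·(+1)^8·(-1)^3 = -1.
v=5: a=5^-2·(≡3), b=5^-6·(≡1) mod 5; (3|5)=-1, (1|5)=+1; (−1)^{-2·-6·2}·(-1)^-6·(+1)^-2 = +1.
v=11: a=11^1·(≡2), b=11^6·(≡6) mod 11; (2|11)=-1, (6|11)=-1; (−1)^{1·6·5}·(-1)^6·(-1)^1 = -1.
Ram(-3003, 21) = {3, 7, 11, 13}; no ℚ_3-point on the conic.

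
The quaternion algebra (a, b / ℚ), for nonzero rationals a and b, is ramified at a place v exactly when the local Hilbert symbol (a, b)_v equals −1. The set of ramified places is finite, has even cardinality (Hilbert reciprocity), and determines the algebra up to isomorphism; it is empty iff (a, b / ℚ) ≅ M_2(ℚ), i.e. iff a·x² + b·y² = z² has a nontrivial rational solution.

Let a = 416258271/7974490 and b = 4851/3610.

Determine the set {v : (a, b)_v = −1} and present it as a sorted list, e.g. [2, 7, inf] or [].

Mod squares: a ≡ 390, b ≡ 110. Check v ∈ {∞, 2, 3, 5, 7, 11, 13, 19, 47}.
v=11: a=11^4·(≡1), b=11^1·(≡6) mod 11; (1|11)=+1, (6|11)=-1; (−1)^{4·1·5}·(+1)^1·(-1)^4 = +1.
v=7: a=7^0·(≡5), b=7^2·(≡3) mod 7; (5|7)=-1, (3|7)=-1; (−1)^{0·2·3}·(-1)^2·(-1)^0 = +1.
v=2: v_2(a)=-1, v_2(b)=-1; units ≡ 3, 7 (mod 8); ε·ε+αω+βω = 1·1+-1·0+-1·1 ≡ 0  ⇒  (a,b)_2 = +1.
v=19: a=19^-2·(≡8), b=19^-2·(≡12) mod 19; (8|19)=-1, (12|19)=-1; (−1)^{-2·-2·9}·(-1)^-2·(-1)^-2 = +1.
v=3: a=3^7·(≡1), b=3^2·(≡2) mod 3; (1|3)=+1, (2|3)=-1; (−1)^{7·2·1}·(+1)^2·(-1)^7 = -1.
v=47: a=47^-2·(≡42), b=47^0·(≡25) mod 47; (42|47)=+1, (25|47)=+1; (−1)^{-2·0·23}·(+1)^0·(+1)^-2 = +1.
v=13: a=13^1·(≡12), b=13^0·(≡6) mod 13; (12|13)=+1, (6|13)=-1; (−1)^{1·0·6}·(+1)^0·(-1)^1 = -1.
v=5: a=5^-1·(≡2), b=5^-1·(≡3) mod 5; (2|5)=-1, (3|5)=-1; (−1)^{-1·-1·2}·(-1)^-1·(-1)^-1 = +1.
v=∞: 390 > 0 and 110 > 0  ⇒  (a,b)_∞ = +1.
|Ram(390, 110)| = 2, even; anisotropic at {3, 13}.

[3, 13]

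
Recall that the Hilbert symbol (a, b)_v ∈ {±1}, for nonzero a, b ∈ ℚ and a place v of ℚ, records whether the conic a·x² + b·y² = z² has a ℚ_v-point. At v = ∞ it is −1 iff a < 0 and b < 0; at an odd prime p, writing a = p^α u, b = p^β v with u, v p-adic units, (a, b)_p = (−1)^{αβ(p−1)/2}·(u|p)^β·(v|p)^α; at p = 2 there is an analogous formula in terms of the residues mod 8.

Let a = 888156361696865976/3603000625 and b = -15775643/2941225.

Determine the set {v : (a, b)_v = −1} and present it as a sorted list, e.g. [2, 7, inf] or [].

Mod squares: a ≡ 494, b ≡ -323. Check v ∈ {∞, 2, 3, 5, 7, 11, 13, 17, 19}.
v=11: a=11^2·(≡7), b=11^0·(≡7) mod 11; (7|11)=-1, (7|11)=-1; (−1)^{2·0·5}·(-1)^0·(-1)^2 = +1.
v=5: a=5^-4·(≡1), b=5^-2·(≡3) mod 5; (1|5)=+1, (3|5)=-1; (−1)^{-4·-2·2}·(+1)^-2·(-1)^-4 = +1.
v=∞: 494 > 0 and -323 < 0  ⇒  (a,b)_∞ = +1.
v=7: a=7^-8·(≡4), b=7^-6·(≡3) mod 7; (4|7)=+1, (3|7)=-1; (−1)^{-8·-6·3}·(+1)^-6·(-1)^-8 = +1.
v=3: a=3^6·(≡2), b=3^0·(≡1) mod 3; (2|3)=-1, (1|3)=+1; (−1)^{6·0·1}·(-1)^0·(+1)^6 = +1.
v=19: a=19^3·(≡11), b=19^1·(≡10) mod 19; (11|19)=+1, (10|19)=-1; (−1)^{3·1·9}·(+1)^1·(-1)^3 = +1.
v=17: a=17^4·(≡16), b=17^3·(≡9) mod 17; (16|17)=+1, (9|17)=+1; (−1)^{4·3·8}·(+1)^3·(+1)^4 = +1.
v=13: a=13^3·(≡1), b=13^2·(≡6) mod 13; (1|13)=+1, (6|13)=-1; (−1)^{3·2·6}·(+1)^2·(-1)^3 = -1.
v=2: v_2(a)=3, v_2(b)=0; units ≡ 7, 5 (mod 8); ε·ε+αω+βω = 1·0+3·1+0·0 ≡ 1  ⇒  (a,b)_2 = -1.
|Ram(494, -323)| = 2, even; anisotropic at {2, 13}.

[2, 13]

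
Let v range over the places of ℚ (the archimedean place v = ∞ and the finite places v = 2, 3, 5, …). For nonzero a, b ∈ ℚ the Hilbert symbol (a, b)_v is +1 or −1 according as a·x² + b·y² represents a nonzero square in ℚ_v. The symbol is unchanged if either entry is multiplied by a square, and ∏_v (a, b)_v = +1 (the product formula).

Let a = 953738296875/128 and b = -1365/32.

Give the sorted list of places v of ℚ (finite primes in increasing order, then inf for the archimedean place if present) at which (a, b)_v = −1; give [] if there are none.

Mod squares: a ≡ 182, b ≡ -2730. Check v ∈ {∞, 2, 3, 5, 7, 13}.
v=13: a=13^3·(≡1), b=13^1·(≡2) mod 13; (1|13)=+1, (2|13)=-1; (−1)^{3·1·6}·(+1)^1·(-1)^3 = -1.
v=7: a=7^3·(≡5), b=7^1·(≡2) mod 7; (5|7)=-1, (2|7)=+1; (−1)^{3·1·3}·(-1)^1·(+1)^3 = +1.
v=5: a=5^6·(≡2), b=5^1·(≡1) mod 5; (2|5)=-1, (1|5)=+1; (−1)^{6·1·2}·(-1)^1·(+1)^6 = -1.
v=∞: 182 > 0 and -2730 < 0  ⇒  (a,b)_∞ = +1.
v=2: v_2(a)=-7, v_2(b)=-5; units ≡ 3, 3 (mod 8); ε·ε+αω+βω = 1·1+-7·1+-5·1 ≡ 1  ⇒  (a,b)_2 = -1.
v=3: a=3^4·(≡2), b=3^1·(≡2) mod 3; (2|3)=-1, (2|3)=-1; (−1)^{4·1·1}·(-1)^1·(-1)^4 = -1.
(182, -2730 / ℚ) ramifies at {2, 3, 5, 13}: a division algebra.

[2, 3, 5, 13]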